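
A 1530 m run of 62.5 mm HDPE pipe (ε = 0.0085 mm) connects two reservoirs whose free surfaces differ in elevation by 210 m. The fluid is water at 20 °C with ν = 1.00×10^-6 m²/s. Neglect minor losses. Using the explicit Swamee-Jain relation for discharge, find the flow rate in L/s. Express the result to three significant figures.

Swamee-Jain (Type II): Q = -0.965·√(gD⁵h_f/L)·ln[ε/(3.7D) + √(3.17ν²L/(gD³h_f))]
√(gD⁵h_f/L) = √(9.81·0.0625⁵·210/1530) = 0.001133
ε/(3.7D) = 3.68×10^-5; √(3.17ν²L/(gD³h_f)) = 9.82×10^-5
Q = -0.965·0.001133·ln(1.350×10^-4) = 0.009744 m³/s
Check: V = 3.18 m/s, Re = 1.99×10^5, f = 0.01669, h_f = 210 m ≈ 210 m ✓

Q ≈ 9.74 L/s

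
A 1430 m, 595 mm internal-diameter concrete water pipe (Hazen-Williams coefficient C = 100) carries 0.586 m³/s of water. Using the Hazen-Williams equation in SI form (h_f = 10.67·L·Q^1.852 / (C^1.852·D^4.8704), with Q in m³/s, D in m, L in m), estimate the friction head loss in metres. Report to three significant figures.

h_f ≈ 14.1 m

h_f = 10.67·1430·0.586^1.852 / (100^1.852·0.595^4.8704) = 14.06 m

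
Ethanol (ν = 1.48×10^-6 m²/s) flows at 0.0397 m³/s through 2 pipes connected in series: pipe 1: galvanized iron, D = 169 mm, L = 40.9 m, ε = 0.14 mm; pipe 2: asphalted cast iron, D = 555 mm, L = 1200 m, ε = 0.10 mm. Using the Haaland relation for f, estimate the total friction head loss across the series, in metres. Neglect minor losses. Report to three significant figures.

H ≈ 0.840 m

Pipe 1: V = 1.770 m/s, Re = 2.02×10^5, ε/D = 8.28×10^-4, f = 0.02019, h_1 = f(L/D)V²/2g = 0.7799 m
Pipe 2: V = 0.1641 m/s, Re = 6.15×10^4, ε/D = 1.80×10^-4, f = 0.02038, h_2 = f(L/D)V²/2g = 0.06049 m
Series → Q common, losses add: H = Σh = 0.8404 m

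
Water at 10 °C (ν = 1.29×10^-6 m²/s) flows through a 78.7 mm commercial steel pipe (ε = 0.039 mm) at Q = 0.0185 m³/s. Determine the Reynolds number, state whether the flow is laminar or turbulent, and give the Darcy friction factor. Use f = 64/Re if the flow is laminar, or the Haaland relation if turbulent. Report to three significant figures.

Re ≈ 2.32×10^5; turbulent; f ≈ 0.0184

V = 4Q/(πD²) = 3.803 m/s
Re = VD/ν = 3.803·0.0787/1.29×10^-6 = 2.32×10^5
Re > 4000 → turbulent; ε/D = 4.96×10^-4
Haaland: f = 0.01839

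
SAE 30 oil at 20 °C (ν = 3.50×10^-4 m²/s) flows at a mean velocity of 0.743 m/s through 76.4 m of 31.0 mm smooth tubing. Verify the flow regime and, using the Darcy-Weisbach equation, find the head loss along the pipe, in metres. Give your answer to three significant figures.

h_f ≈ 67.4 m

Re = VD/ν = 0.743·0.03100/3.50×10^-4 = 65.8 → laminar (Re < 2300)
f = 64/Re = 0.9725
h_f = f(L/D)V²/(2g) = 0.9725·(76.4/0.03100)·0.743²/(2·9.81) = 67.44 m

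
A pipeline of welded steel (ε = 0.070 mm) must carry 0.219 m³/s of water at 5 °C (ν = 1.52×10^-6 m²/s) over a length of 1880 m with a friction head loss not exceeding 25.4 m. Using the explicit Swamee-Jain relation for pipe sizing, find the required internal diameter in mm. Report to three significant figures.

D ≈ 344 mm

Swamee-Jain (Type III): D = 0.66·[ε^1.25·(LQ²/(gh_f))^4.75 + ν·Q^9.4·(L/(gh_f))^5.2]^0.04
LQ²/(gh_f) = 0.3619; L/(gh_f) = 7.545
Term 1 = ε^1.25·(…)^4.75 = 5.12×10^-8; Term 2 = ν·Q^9.4·(…)^5.2 = 3.51×10^-8
D = 0.66·(5.12×10^-8 + 3.51×10^-8)^0.04 = 0.3443 m = 344 mm
Check: V = 2.35 m/s, Re = 5.33×10^5, f = 0.01546, h_f = 23.8 m ≈ 25.4 m ✓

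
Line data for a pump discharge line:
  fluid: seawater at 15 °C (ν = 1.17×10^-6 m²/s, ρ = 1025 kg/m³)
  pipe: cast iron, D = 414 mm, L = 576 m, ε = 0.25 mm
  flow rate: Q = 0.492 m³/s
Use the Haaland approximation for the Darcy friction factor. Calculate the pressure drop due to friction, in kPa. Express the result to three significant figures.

V = 4Q/(πD²) = 4·0.492/(π·0.414²) = 3.655 m/s
Re = VD/ν = 3.655·0.414/1.17×10^-6 = 1.29×10^6 → turbulent
ε/D = 0.25/414 = 6.04×10^-4
Haaland: f = 0.01776
h_f = f(L/D)V²/(2g) = 0.01776·(576/0.414)·3.655²/(2·9.81) = 16.83 m
Δp = ρg·h_f = 1025·9.81·16.83 = 169.2 kPa

Δp ≈ 169 kPa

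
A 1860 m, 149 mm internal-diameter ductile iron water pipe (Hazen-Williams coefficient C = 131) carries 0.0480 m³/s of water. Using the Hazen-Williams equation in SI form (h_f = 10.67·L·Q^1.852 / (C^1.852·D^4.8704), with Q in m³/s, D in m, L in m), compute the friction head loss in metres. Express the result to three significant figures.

h_f = 10.67·1860·0.0480^1.852 / (131^1.852·0.149^4.8704) = 91.42 m

h_f ≈ 91.4 m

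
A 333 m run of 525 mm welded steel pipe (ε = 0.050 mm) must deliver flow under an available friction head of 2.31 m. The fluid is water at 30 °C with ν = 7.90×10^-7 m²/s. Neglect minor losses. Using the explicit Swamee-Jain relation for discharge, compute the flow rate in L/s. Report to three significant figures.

Swamee-Jain (Type II): Q = -0.965·√(gD⁵h_f/L)·ln[ε/(3.7D) + √(3.17ν²L/(gD³h_f))]
√(gD⁵h_f/L) = √(9.81·0.525⁵·2.31/333) = 0.05210
ε/(3.7D) = 2.57×10^-5; √(3.17ν²L/(gD³h_f)) = 1.42×10^-5
Q = -0.965·0.05210·ln(3.991×10^-5) = 0.5092 m³/s
Check: V = 2.35 m/s, Re = 1.56×10^6, f = 0.01299, h_f = 2.32 m ≈ 2.31 m ✓

Q ≈ 509 L/s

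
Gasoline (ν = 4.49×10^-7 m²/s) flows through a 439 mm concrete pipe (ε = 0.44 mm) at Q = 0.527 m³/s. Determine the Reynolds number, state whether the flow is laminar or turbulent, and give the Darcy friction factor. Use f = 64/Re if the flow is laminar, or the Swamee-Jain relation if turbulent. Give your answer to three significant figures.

V = 4Q/(πD²) = 3.482 m/s
Re = VD/ν = 3.482·0.439/4.49×10^-7 = 3.40×10^6
Re > 4000 → turbulent; ε/D = 0.00100
Swamee-Jain: f = 0.01978

Re ≈ 3.40×10^6; turbulent; f ≈ 0.0198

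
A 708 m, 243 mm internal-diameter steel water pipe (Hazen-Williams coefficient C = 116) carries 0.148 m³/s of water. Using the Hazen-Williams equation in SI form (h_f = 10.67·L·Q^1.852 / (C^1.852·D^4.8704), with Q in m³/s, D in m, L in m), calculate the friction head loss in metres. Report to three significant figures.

h_f = 10.67·708·0.148^1.852 / (116^1.852·0.243^4.8704) = 32.40 m

h_f ≈ 32.4 m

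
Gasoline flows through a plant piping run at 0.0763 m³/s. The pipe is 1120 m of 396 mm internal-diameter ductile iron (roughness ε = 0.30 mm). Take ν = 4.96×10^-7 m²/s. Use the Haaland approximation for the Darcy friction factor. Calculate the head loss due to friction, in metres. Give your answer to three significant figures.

h_f ≈ 1.05 m

V = 4Q/(πD²) = 4·0.0763/(π·0.396²) = 0.6195 m/s
Re = VD/ν = 0.6195·0.396/4.96×10^-7 = 4.95×10^5 → turbulent
ε/D = 0.30/396 = 7.58×10^-4
Haaland: f = 0.01905
h_f = f(L/D)V²/(2g) = 0.01905·(1120/0.396)·0.6195²/(2·9.81) = 1.054 m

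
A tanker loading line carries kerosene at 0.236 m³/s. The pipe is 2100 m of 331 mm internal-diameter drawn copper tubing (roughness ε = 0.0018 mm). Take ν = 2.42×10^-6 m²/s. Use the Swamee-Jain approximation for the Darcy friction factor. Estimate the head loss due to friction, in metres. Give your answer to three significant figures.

h_f ≈ 33.7 m

V = 4Q/(πD²) = 4·0.236/(π·0.331²) = 2.743 m/s
Re = VD/ν = 2.743·0.331/2.42×10^-6 = 3.75×10^5 → turbulent
ε/D = 0.0018/331 = 5.44×10^-6
Swamee-Jain: f = 0.01386
h_f = f(L/D)V²/(2g) = 0.01386·(2100/0.331)·2.743²/(2·9.81) = 33.72 m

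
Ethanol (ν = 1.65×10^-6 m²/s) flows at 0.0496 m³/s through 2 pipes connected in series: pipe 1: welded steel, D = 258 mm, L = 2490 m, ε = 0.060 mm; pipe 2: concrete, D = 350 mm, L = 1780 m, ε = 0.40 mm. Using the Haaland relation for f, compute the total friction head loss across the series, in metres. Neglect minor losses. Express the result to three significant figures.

Pipe 1: V = 0.9488 m/s, Re = 1.48×10^5, ε/D = 2.33×10^-4, f = 0.01778, h_1 = f(L/D)V²/2g = 7.873 m
Pipe 2: V = 0.5155 m/s, Re = 1.09×10^5, ε/D = 0.00114, f = 0.02229, h_2 = f(L/D)V²/2g = 1.536 m
Series → Q common, losses add: H = Σh = 9.409 m

H ≈ 9.41 m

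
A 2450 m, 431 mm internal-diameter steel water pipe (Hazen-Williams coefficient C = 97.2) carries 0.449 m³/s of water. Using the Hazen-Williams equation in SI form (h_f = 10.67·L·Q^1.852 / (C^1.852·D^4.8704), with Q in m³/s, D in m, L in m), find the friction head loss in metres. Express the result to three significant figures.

h_f ≈ 74.5 m

h_f = 10.67·2450·0.449^1.852 / (97.2^1.852·0.431^4.8704) = 74.54 m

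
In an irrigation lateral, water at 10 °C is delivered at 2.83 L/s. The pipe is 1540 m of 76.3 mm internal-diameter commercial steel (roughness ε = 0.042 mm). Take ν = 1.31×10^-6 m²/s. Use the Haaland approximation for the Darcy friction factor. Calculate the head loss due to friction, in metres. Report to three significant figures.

h_f ≈ 9.35 m

V = 4Q/(πD²) = 4·0.00283/(π·0.0763²) = 0.6189 m/s
Re = VD/ν = 0.6189·0.0763/1.31×10^-6 = 3.60×10^4 → turbulent
ε/D = 0.042/76.3 = 5.50×10^-4
Haaland: f = 0.02374
h_f = f(L/D)V²/(2g) = 0.02374·(1540/0.0763)·0.6189²/(2·9.81) = 9.355 m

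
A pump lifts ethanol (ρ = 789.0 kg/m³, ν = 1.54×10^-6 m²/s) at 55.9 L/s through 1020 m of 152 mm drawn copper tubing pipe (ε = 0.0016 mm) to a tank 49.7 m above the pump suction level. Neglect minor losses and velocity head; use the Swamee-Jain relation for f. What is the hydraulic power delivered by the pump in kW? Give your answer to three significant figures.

P_hyd ≈ 41.8 kW

V = 4Q/(πD²) = 3.081 m/s; Re = 3.04×10^5; ε/D = 1.05×10^-5; f = 0.01446
h_f = f(L/D)V²/2g = 46.94 m
Total head H = z + h_f = 49.7 + 46.94 = 96.64 m
P_hyd = ρgQH = 789.0·9.81·0.0559·96.64 = 41.81 kW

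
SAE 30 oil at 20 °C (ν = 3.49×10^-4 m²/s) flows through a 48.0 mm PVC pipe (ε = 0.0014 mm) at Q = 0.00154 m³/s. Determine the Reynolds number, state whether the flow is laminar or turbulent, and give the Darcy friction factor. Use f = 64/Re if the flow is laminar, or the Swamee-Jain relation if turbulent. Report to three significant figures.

Re ≈ 117; laminar; f = 64/Re ≈ 0.547

V = 4Q/(πD²) = 0.8510 m/s
Re = VD/ν = 0.8510·0.0480/3.49×10^-4 = 117
Re < 2300 → laminar → f = 64/Re = 0.5468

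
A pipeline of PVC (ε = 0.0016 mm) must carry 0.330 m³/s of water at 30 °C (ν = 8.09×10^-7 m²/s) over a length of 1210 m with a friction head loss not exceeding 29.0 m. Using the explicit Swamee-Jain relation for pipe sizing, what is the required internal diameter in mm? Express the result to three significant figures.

Swamee-Jain (Type III): D = 0.66·[ε^1.25·(LQ²/(gh_f))^4.75 + ν·Q^9.4·(L/(gh_f))^5.2]^0.04
LQ²/(gh_f) = 0.4632; L/(gh_f) = 4.253
Term 1 = ε^1.25·(…)^4.75 = 1.47×10^-9; Term 2 = ν·Q^9.4·(…)^5.2 = 4.48×10^-8
D = 0.66·(1.47×10^-9 + 4.48×10^-8)^0.04 = 0.3359 m = 336 mm
Check: V = 3.72 m/s, Re = 1.55×10^6, f = 0.01096, h_f = 27.9 m ≈ 29.0 m ✓

D ≈ 336 mm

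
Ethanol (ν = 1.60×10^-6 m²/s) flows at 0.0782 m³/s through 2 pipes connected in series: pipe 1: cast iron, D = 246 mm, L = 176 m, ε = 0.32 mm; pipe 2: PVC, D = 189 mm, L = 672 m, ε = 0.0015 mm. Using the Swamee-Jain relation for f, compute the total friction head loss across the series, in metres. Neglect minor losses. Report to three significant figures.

H ≈ 22.2 m

Pipe 1: V = 1.645 m/s, Re = 2.53×10^5, ε/D = 0.00130, f = 0.02206, h_1 = f(L/D)V²/2g = 2.178 m
Pipe 2: V = 2.787 m/s, Re = 3.29×10^5, ε/D = 7.94×10^-6, f = 0.01423, h_2 = f(L/D)V²/2g = 20.03 m
Series → Q common, losses add: H = Σh = 22.21 m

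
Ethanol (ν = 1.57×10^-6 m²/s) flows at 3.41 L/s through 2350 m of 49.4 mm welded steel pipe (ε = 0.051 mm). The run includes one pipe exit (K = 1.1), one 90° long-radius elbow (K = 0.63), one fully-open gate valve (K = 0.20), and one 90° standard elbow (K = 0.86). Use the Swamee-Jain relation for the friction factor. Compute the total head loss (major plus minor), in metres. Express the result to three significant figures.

V = 4Q/(πD²) = 1.779 m/s; V²/2g = 0.1613 m
Re = 5.60×10^4, ε/D = 0.00103 → f = 0.02392 (Swamee-Jain)
Major: h_f = f(L/D)·V²/2g = 0.02392·47571·0.1613 = 183.6 m
Minor: ΣK = 2.79; h_m = ΣK·V²/2g = 0.4501 m
Total H_L = 183.6 + 0.4501 = 184.0 m

H_L ≈ 184 m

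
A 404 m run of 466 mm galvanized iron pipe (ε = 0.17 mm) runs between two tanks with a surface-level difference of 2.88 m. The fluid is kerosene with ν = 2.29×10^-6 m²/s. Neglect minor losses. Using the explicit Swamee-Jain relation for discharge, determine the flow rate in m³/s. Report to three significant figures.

Q ≈ 0.334 m³/s

Swamee-Jain (Type II): Q = -0.965·√(gD⁵h_f/L)·ln[ε/(3.7D) + √(3.17ν²L/(gD³h_f))]
√(gD⁵h_f/L) = √(9.81·0.466⁵·2.88/404) = 0.03920
ε/(3.7D) = 9.86×10^-5; √(3.17ν²L/(gD³h_f)) = 4.85×10^-5
Q = -0.965·0.03920·ln(1.471×10^-4) = 0.3338 m³/s
Check: V = 1.96 m/s, Re = 3.98×10^5, f = 0.01712, h_f = 2.90 m ≈ 2.88 m ✓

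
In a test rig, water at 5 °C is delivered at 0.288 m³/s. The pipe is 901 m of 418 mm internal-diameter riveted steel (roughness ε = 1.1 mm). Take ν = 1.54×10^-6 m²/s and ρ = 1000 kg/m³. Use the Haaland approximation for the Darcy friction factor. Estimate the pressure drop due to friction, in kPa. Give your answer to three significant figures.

V = 4Q/(πD²) = 4·0.288/(π·0.418²) = 2.099 m/s
Re = VD/ν = 2.099·0.418/1.54×10^-6 = 5.70×10^5 → turbulent
ε/D = 1.1/418 = 0.00263
Haaland: f = 0.02551
h_f = f(L/D)V²/(2g) = 0.02551·(901/0.418)·2.099²/(2·9.81) = 12.35 m
Δp = ρg·h_f = 1000·9.81·12.35 = 121.1 kPa

Δp ≈ 121 kPa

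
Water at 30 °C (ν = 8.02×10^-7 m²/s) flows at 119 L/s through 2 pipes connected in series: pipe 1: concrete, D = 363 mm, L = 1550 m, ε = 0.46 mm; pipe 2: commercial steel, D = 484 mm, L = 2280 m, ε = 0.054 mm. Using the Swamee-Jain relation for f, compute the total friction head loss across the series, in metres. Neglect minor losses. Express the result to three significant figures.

H ≈ 7.67 m

Pipe 1: V = 1.150 m/s, Re = 5.20×10^5, ε/D = 0.00127, f = 0.02142, h_1 = f(L/D)V²/2g = 6.164 m
Pipe 2: V = 0.6468 m/s, Re = 3.90×10^5, ε/D = 1.12×10^-4, f = 0.01503, h_2 = f(L/D)V²/2g = 1.510 m
Series → Q common, losses add: H = Σh = 7.674 m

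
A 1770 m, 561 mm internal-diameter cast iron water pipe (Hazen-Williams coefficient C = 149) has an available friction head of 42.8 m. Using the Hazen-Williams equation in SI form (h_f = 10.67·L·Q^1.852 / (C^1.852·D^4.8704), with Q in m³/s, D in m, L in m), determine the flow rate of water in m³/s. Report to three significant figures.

Rearranging: Q = [h_f·C^1.852·D^4.8704 / (10.67·L)]^(1/1.852)
Q = [42.8·149^1.852·0.561^4.8704 / (10.67·1770)]^0.540 = 1.216 m³/s

Q ≈ 1.22 m³/s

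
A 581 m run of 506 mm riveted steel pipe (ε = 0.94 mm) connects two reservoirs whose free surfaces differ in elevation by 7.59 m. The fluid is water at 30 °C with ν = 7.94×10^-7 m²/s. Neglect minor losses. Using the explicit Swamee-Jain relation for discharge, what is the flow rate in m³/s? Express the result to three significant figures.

Swamee-Jain (Type II): Q = -0.965·√(gD⁵h_f/L)·ln[ε/(3.7D) + √(3.17ν²L/(gD³h_f))]
√(gD⁵h_f/L) = √(9.81·0.506⁵·7.59/581) = 0.06520
ε/(3.7D) = 5.02×10^-4; √(3.17ν²L/(gD³h_f)) = 1.10×10^-5
Q = -0.965·0.06520·ln(5.131×10^-4) = 0.4766 m³/s
Check: V = 2.37 m/s, Re = 1.51×10^6, f = 0.02316, h_f = 7.61 m ≈ 7.59 m ✓

Q ≈ 0.477 m³/s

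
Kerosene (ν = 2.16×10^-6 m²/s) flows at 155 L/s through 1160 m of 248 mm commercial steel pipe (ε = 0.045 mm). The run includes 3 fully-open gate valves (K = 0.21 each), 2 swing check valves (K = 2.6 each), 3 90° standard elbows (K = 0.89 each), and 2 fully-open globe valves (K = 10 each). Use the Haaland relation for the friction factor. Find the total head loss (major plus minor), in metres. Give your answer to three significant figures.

V = 4Q/(πD²) = 3.209 m/s; V²/2g = 0.5248 m
Re = 3.68×10^5, ε/D = 1.81×10^-4 → f = 0.01556 (Haaland)
Major: h_f = f(L/D)·V²/2g = 0.01556·4677·0.5248 = 38.20 m
Minor: ΣK = 28.5; h_m = ΣK·V²/2g = 14.96 m
Total H_L = 38.20 + 14.96 = 53.15 m

H_L ≈ 53.2 m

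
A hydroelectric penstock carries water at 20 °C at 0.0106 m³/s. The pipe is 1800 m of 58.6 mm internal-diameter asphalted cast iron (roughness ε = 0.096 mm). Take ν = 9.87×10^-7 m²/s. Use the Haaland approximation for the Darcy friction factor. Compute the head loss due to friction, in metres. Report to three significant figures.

h_f ≈ 557 m

V = 4Q/(πD²) = 4·0.0106/(π·0.0586²) = 3.930 m/s
Re = VD/ν = 3.930·0.0586/9.87×10^-7 = 2.33×10^5 → turbulent
ε/D = 0.096/58.6 = 0.00164
Haaland: f = 0.02304
h_f = f(L/D)V²/(2g) = 0.02304·(1800/0.0586)·3.930²/(2·9.81) = 557.3 m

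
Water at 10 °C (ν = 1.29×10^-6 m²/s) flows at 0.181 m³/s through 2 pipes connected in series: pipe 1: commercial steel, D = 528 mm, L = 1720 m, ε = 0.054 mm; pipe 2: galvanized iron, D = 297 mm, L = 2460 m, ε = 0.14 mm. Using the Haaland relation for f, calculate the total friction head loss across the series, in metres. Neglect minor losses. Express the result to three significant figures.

H ≈ 51.4 m

Pipe 1: V = 0.8266 m/s, Re = 3.38×10^5, ε/D = 1.02×10^-4, f = 0.01500, h_1 = f(L/D)V²/2g = 1.702 m
Pipe 2: V = 2.613 m/s, Re = 6.02×10^5, ε/D = 4.71×10^-4, f = 0.01725, h_2 = f(L/D)V²/2g = 49.72 m
Series → Q common, losses add: H = Σh = 51.42 m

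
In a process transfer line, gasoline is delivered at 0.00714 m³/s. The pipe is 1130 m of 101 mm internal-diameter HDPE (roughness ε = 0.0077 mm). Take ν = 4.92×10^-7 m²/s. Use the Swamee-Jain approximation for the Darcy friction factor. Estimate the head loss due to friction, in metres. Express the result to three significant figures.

V = 4Q/(πD²) = 4·0.00714/(π·0.101²) = 0.8912 m/s
Re = VD/ν = 0.8912·0.101/4.92×10^-7 = 1.83×10^5 → turbulent
ε/D = 0.0077/101 = 7.62×10^-5
Swamee-Jain: f = 0.01644
h_f = f(L/D)V²/(2g) = 0.01644·(1130/0.101)·0.8912²/(2·9.81) = 7.445 m

h_f ≈ 7.45 m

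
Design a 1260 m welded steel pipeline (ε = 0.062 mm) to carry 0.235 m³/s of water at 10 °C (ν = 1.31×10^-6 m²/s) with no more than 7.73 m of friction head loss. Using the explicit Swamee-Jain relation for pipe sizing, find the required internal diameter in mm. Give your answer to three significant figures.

D ≈ 411 mm

Swamee-Jain (Type III): D = 0.66·[ε^1.25·(LQ²/(gh_f))^4.75 + ν·Q^9.4·(L/(gh_f))^5.2]^0.04
LQ²/(gh_f) = 0.9176; L/(gh_f) = 16.62
Term 1 = ε^1.25·(…)^4.75 = 3.66×10^-6; Term 2 = ν·Q^9.4·(…)^5.2 = 3.56×10^-6
D = 0.66·(3.66×10^-6 + 3.56×10^-6)^0.04 = 0.4110 m = 411 mm
Check: V = 1.77 m/s, Re = 5.56×10^5, f = 0.01488, h_f = 7.29 m ≈ 7.73 m ✓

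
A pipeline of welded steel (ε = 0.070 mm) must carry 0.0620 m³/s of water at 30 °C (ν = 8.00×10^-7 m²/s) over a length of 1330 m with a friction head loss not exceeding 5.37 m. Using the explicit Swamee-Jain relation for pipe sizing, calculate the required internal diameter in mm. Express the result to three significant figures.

D ≈ 268 mm

Swamee-Jain (Type III): D = 0.66·[ε^1.25·(LQ²/(gh_f))^4.75 + ν·Q^9.4·(L/(gh_f))^5.2]^0.04
LQ²/(gh_f) = 0.09705; L/(gh_f) = 25.25
Term 1 = ε^1.25·(…)^4.75 = 9.88×10^-11; Term 2 = ν·Q^9.4·(…)^5.2 = 6.97×10^-11
D = 0.66·(9.88×10^-11 + 6.97×10^-11)^0.04 = 0.2683 m = 268 mm
Check: V = 1.10 m/s, Re = 3.68×10^5, f = 0.01646, h_f = 5.00 m ≈ 5.37 m ✓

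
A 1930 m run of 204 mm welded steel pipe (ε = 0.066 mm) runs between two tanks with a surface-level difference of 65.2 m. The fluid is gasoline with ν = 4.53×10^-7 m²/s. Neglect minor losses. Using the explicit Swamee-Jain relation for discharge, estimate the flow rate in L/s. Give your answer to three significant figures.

Q ≈ 95.9 L/s

Swamee-Jain (Type II): Q = -0.965·√(gD⁵h_f/L)·ln[ε/(3.7D) + √(3.17ν²L/(gD³h_f))]
√(gD⁵h_f/L) = √(9.81·0.204⁵·65.2/1930) = 0.01082
ε/(3.7D) = 8.74×10^-5; √(3.17ν²L/(gD³h_f)) = 1.52×10^-5
Q = -0.965·0.01082·ln(1.026×10^-4) = 0.09590 m³/s
Check: V = 2.93 m/s, Re = 1.32×10^6, f = 0.01580, h_f = 65.6 m ≈ 65.2 m ✓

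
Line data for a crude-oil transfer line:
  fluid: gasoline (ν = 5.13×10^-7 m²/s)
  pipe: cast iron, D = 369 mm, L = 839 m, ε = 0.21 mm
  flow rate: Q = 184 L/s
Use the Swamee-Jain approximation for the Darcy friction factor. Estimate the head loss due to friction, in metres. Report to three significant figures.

V = 4Q/(πD²) = 4·0.184/(π·0.369²) = 1.721 m/s
Re = VD/ν = 1.721·0.369/5.13×10^-7 = 1.24×10^6 → turbulent
ε/D = 0.21/369 = 5.69×10^-4
Swamee-Jain: f = 0.01766
h_f = f(L/D)V²/(2g) = 0.01766·(839/0.369)·1.721²/(2·9.81) = 6.058 m

h_f ≈ 6.06 m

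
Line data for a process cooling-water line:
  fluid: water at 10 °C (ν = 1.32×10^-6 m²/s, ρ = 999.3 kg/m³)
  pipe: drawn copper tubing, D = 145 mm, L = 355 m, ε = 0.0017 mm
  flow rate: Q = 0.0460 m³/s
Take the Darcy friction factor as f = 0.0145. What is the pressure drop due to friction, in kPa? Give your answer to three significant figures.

V = 4Q/(πD²) = 4·0.0460/(π·0.145²) = 2.786 m/s
h_f = f(L/D)V²/(2g) = 0.01450·(355/0.145)·2.786²/(2·9.81) = 14.04 m
Δp = ρg·h_f = 999.3·9.81·14.04 = 137.6 kPa

Δp ≈ 138 kPa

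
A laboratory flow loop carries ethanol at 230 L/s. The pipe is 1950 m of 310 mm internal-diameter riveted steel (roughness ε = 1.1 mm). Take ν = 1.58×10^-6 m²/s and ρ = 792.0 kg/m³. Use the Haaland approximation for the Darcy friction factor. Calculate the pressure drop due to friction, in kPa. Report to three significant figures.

Δp ≈ 640 kPa

V = 4Q/(πD²) = 4·0.230/(π·0.310²) = 3.047 m/s
Re = VD/ν = 3.047·0.310/1.58×10^-6 = 5.98×10^5 → turbulent
ε/D = 1.1/310 = 0.00355
Haaland: f = 0.02768
h_f = f(L/D)V²/(2g) = 0.02768·(1950/0.310)·3.047²/(2·9.81) = 82.41 m
Δp = ρg·h_f = 792.0·9.81·82.41 = 640.3 kPa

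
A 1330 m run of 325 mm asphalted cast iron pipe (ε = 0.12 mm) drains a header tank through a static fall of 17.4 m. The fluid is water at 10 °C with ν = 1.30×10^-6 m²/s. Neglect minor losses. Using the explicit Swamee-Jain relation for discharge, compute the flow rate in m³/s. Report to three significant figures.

Q ≈ 0.186 m³/s

Swamee-Jain (Type II): Q = -0.965·√(gD⁵h_f/L)·ln[ε/(3.7D) + √(3.17ν²L/(gD³h_f))]
√(gD⁵h_f/L) = √(9.81·0.325⁵·17.4/1330) = 0.02157
ε/(3.7D) = 9.98×10^-5; √(3.17ν²L/(gD³h_f)) = 3.49×10^-5
Q = -0.965·0.02157·ln(1.347×10^-4) = 0.1855 m³/s
Check: V = 2.24 m/s, Re = 5.59×10^5, f = 0.01679, h_f = 17.5 m ≈ 17.4 m ✓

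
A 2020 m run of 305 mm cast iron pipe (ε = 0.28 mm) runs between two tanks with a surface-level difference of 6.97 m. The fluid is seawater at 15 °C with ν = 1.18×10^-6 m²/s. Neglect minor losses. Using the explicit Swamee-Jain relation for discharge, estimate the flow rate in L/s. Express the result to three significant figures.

Q ≈ 73.5 L/s

Swamee-Jain (Type II): Q = -0.965·√(gD⁵h_f/L)·ln[ε/(3.7D) + √(3.17ν²L/(gD³h_f))]
√(gD⁵h_f/L) = √(9.81·0.305⁵·6.97/2020) = 0.009452
ε/(3.7D) = 2.48×10^-4; √(3.17ν²L/(gD³h_f)) = 6.78×10^-5
Q = -0.965·0.009452·ln(3.159×10^-4) = 0.07352 m³/s
Check: V = 1.01 m/s, Re = 2.60×10^5, f = 0.02055, h_f = 7.02 m ≈ 6.97 m ✓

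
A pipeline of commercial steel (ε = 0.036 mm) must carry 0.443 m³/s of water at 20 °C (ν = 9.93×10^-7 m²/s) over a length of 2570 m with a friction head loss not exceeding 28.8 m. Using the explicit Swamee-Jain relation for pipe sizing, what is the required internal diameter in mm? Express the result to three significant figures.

Swamee-Jain (Type III): D = 0.66·[ε^1.25·(LQ²/(gh_f))^4.75 + ν·Q^9.4·(L/(gh_f))^5.2]^0.04
LQ²/(gh_f) = 1.785; L/(gh_f) = 9.096
Term 1 = ε^1.25·(…)^4.75 = 4.37×10^-5; Term 2 = ν·Q^9.4·(…)^5.2 = 4.56×10^-5
D = 0.66·(4.37×10^-5 + 4.56×10^-5)^0.04 = 0.4546 m = 455 mm
Check: V = 2.73 m/s, Re = 1.25×10^6, f = 0.01293, h_f = 27.8 m ≈ 28.8 m ✓

D ≈ 455 mm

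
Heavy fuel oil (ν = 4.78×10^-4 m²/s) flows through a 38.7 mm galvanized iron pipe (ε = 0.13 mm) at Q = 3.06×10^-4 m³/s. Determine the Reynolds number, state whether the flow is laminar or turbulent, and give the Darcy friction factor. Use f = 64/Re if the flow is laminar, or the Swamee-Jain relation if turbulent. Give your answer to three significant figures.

V = 4Q/(πD²) = 0.2601 m/s
Re = VD/ν = 0.2601·0.0387/4.78×10^-4 = 21.1
Re < 2300 → laminar → f = 64/Re = 3.039

Re ≈ 21.1; laminar; f = 64/Re ≈ 3.04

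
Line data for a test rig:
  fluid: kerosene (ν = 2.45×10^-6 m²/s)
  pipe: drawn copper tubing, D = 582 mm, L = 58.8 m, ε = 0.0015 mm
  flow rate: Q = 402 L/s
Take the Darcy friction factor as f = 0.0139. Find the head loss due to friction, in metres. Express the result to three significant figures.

V = 4Q/(πD²) = 4·0.402/(π·0.582²) = 1.511 m/s
h_f = f(L/D)V²/(2g) = 0.01390·(58.8/0.582)·1.511²/(2·9.81) = 0.1634 m

h_f ≈ 0.163 m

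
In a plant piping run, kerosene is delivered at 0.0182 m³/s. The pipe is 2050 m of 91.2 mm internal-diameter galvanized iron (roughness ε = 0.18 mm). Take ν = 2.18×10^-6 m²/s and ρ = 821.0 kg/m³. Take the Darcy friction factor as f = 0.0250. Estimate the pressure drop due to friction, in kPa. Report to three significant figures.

V = 4Q/(πD²) = 4·0.0182/(π·0.0912²) = 2.786 m/s
h_f = f(L/D)V²/(2g) = 0.02500·(2050/0.0912)·2.786²/(2·9.81) = 222.3 m
Δp = ρg·h_f = 821.0·9.81·222.3 = 1791 kPa

Δp ≈ 1790 kPa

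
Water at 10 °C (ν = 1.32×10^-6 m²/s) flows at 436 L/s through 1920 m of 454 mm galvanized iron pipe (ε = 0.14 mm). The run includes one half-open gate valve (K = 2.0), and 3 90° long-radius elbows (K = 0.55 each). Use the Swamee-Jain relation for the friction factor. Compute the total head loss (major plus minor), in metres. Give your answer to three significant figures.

V = 4Q/(πD²) = 2.693 m/s; V²/2g = 0.3697 m
Re = 9.26×10^5, ε/D = 3.08×10^-4 → f = 0.01588 (Swamee-Jain)
Major: h_f = f(L/D)·V²/2g = 0.01588·4229·0.3697 = 24.84 m
Minor: ΣK = 3.65; h_m = ΣK·V²/2g = 1.349 m
Total H_L = 24.84 + 1.349 = 26.18 m

H_L ≈ 26.2 m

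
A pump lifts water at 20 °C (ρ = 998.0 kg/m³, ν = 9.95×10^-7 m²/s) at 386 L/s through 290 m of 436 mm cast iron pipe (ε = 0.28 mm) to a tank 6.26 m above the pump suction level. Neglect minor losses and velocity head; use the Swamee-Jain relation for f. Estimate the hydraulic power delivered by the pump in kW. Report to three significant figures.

P_hyd ≈ 39.2 kW

V = 4Q/(πD²) = 2.585 m/s; Re = 1.13×10^6; ε/D = 6.42×10^-4; f = 0.01814
h_f = f(L/D)V²/2g = 4.111 m
Total head H = z + h_f = 6.26 + 4.111 = 10.37 m
P_hyd = ρgQH = 998.0·9.81·0.386·10.37 = 39.19 kW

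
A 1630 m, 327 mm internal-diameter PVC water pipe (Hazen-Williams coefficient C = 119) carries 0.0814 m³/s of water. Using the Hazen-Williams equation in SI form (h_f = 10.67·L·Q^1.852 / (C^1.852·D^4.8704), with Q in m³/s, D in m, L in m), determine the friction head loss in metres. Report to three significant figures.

h_f ≈ 5.54 m

h_f = 10.67·1630·0.0814^1.852 / (119^1.852·0.327^4.8704) = 5.537 m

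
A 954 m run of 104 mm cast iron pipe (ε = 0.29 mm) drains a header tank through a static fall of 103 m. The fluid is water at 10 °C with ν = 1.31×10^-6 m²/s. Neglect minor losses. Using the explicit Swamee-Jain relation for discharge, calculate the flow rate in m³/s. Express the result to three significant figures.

Q ≈ 0.0246 m³/s

Swamee-Jain (Type II): Q = -0.965·√(gD⁵h_f/L)·ln[ε/(3.7D) + √(3.17ν²L/(gD³h_f))]
√(gD⁵h_f/L) = √(9.81·0.104⁵·103/954) = 0.003590
ε/(3.7D) = 7.54×10^-4; √(3.17ν²L/(gD³h_f)) = 6.76×10^-5
Q = -0.965·0.003590·ln(8.212×10^-4) = 0.02461 m³/s
Check: V = 2.90 m/s, Re = 2.30×10^5, f = 0.02642, h_f = 104 m ≈ 103 m ✓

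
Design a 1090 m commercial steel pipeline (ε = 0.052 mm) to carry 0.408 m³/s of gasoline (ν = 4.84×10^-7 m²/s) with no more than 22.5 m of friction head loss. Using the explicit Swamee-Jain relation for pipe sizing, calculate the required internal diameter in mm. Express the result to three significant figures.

Swamee-Jain (Type III): D = 0.66·[ε^1.25·(LQ²/(gh_f))^4.75 + ν·Q^9.4·(L/(gh_f))^5.2]^0.04
LQ²/(gh_f) = 0.8220; L/(gh_f) = 4.938
Term 1 = ε^1.25·(…)^4.75 = 1.74×10^-6; Term 2 = ν·Q^9.4·(…)^5.2 = 4.28×10^-7
D = 0.66·(1.74×10^-6 + 4.28×10^-7)^0.04 = 0.3917 m = 392 mm
Check: V = 3.39 m/s, Re = 2.74×10^6, f = 0.01324, h_f = 21.5 m ≈ 22.5 m ✓

D ≈ 392 mm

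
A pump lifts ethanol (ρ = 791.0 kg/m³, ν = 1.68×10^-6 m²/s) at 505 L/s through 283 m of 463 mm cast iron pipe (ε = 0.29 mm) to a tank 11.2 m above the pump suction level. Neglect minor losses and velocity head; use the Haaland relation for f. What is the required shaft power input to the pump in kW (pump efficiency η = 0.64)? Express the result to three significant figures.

V = 4Q/(πD²) = 2.999 m/s; Re = 8.27×10^5; ε/D = 6.26×10^-4; f = 0.01806
h_f = f(L/D)V²/2g = 5.062 m
Total head H = z + h_f = 11.2 + 5.062 = 16.26 m
P_hyd = ρgQH = 791.0·9.81·0.505·16.26 = 63.73 kW
P_shaft = P_hyd/η = 63.73/0.64 = 99.57 kW

P_shaft ≈ 99.6 kW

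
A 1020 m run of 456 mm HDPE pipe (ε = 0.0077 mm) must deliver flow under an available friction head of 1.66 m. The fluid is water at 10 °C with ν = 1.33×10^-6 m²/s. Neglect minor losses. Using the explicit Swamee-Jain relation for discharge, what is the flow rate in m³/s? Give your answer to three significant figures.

Swamee-Jain (Type II): Q = -0.965·√(gD⁵h_f/L)·ln[ε/(3.7D) + √(3.17ν²L/(gD³h_f))]
√(gD⁵h_f/L) = √(9.81·0.456⁵·1.66/1020) = 0.01774
ε/(3.7D) = 4.56×10^-6; √(3.17ν²L/(gD³h_f)) = 6.09×10^-5
Q = -0.965·0.01774·ln(6.543×10^-5) = 0.1650 m³/s
Check: V = 1.01 m/s, Re = 3.46×10^5, f = 0.01421, h_f = 1.65 m ≈ 1.66 m ✓

Q ≈ 0.165 m³/s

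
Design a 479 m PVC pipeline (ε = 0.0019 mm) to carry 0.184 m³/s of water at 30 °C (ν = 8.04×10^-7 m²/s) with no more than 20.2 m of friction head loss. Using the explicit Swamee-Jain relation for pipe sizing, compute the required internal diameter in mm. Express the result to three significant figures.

D ≈ 240 mm

Swamee-Jain (Type III): D = 0.66·[ε^1.25·(LQ²/(gh_f))^4.75 + ν·Q^9.4·(L/(gh_f))^5.2]^0.04
LQ²/(gh_f) = 0.08184; L/(gh_f) = 2.417
Term 1 = ε^1.25·(…)^4.75 = 4.84×10^-13; Term 2 = ν·Q^9.4·(…)^5.2 = 9.72×10^-12
D = 0.66·(4.84×10^-13 + 9.72×10^-12)^0.04 = 0.2398 m = 240 mm
Check: V = 4.07 m/s, Re = 1.21×10^6, f = 0.01146, h_f = 19.3 m ≈ 20.2 m ✓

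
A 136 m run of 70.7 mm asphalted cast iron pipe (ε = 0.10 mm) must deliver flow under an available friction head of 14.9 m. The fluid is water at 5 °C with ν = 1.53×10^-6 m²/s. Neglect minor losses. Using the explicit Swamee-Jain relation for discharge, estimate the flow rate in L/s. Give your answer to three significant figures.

Swamee-Jain (Type II): Q = -0.965·√(gD⁵h_f/L)·ln[ε/(3.7D) + √(3.17ν²L/(gD³h_f))]
√(gD⁵h_f/L) = √(9.81·0.0707⁵·14.9/136) = 0.001378
ε/(3.7D) = 3.82×10^-4; √(3.17ν²L/(gD³h_f)) = 1.40×10^-4
Q = -0.965·0.001378·ln(5.221×10^-4) = 0.01005 m³/s
Check: V = 2.56 m/s, Re = 1.18×10^5, f = 0.02340, h_f = 15.0 m ≈ 14.9 m ✓

Q ≈ 10.0 L/s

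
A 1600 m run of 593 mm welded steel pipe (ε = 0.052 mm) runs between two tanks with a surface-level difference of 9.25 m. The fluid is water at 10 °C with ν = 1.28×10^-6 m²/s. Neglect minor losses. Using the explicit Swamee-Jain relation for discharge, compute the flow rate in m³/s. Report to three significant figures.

Q ≈ 0.623 m³/s

Swamee-Jain (Type II): Q = -0.965·√(gD⁵h_f/L)·ln[ε/(3.7D) + √(3.17ν²L/(gD³h_f))]
√(gD⁵h_f/L) = √(9.81·0.593⁵·9.25/1600) = 0.06449
ε/(3.7D) = 2.37×10^-5; √(3.17ν²L/(gD³h_f)) = 2.10×10^-5
Q = -0.965·0.06449·ln(4.466×10^-5) = 0.6233 m³/s
Check: V = 2.26 m/s, Re = 1.05×10^6, f = 0.01327, h_f = 9.30 m ≈ 9.25 m ✓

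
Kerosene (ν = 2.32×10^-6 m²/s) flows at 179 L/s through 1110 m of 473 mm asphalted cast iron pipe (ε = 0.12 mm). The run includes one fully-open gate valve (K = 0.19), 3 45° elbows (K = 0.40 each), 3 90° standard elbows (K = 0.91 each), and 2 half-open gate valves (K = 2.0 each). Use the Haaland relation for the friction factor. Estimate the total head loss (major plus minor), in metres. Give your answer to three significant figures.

H_L ≈ 2.56 m

V = 4Q/(πD²) = 1.019 m/s; V²/2g = 0.05289 m
Re = 2.08×10^5, ε/D = 2.54×10^-4 → f = 0.01714 (Haaland)
Major: h_f = f(L/D)·V²/2g = 0.01714·2347·0.05289 = 2.128 m
Minor: ΣK = 8.12; h_m = ΣK·V²/2g = 0.4295 m
Total H_L = 2.128 + 0.4295 = 2.557 m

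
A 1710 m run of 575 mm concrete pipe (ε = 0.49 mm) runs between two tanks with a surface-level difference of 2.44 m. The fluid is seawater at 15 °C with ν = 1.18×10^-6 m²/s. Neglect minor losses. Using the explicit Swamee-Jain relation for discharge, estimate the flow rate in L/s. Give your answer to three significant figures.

Q ≈ 235 L/s

Swamee-Jain (Type II): Q = -0.965·√(gD⁵h_f/L)·ln[ε/(3.7D) + √(3.17ν²L/(gD³h_f))]
√(gD⁵h_f/L) = √(9.81·0.575⁵·2.44/1710) = 0.02966
ε/(3.7D) = 2.30×10^-4; √(3.17ν²L/(gD³h_f)) = 4.07×10^-5
Q = -0.965·0.02966·ln(2.710×10^-4) = 0.2351 m³/s
Check: V = 0.905 m/s, Re = 4.41×10^5, f = 0.01977, h_f = 2.46 m ≈ 2.44 m ✓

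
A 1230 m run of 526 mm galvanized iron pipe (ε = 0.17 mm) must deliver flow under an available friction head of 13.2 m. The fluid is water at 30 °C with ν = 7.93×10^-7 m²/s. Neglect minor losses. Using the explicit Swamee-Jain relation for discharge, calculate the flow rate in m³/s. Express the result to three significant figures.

Q ≈ 0.579 m³/s

Swamee-Jain (Type II): Q = -0.965·√(gD⁵h_f/L)·ln[ε/(3.7D) + √(3.17ν²L/(gD³h_f))]
√(gD⁵h_f/L) = √(9.81·0.526⁵·13.2/1230) = 0.06511
ε/(3.7D) = 8.73×10^-5; √(3.17ν²L/(gD³h_f)) = 1.14×10^-5
Q = -0.965·0.06511·ln(9.876×10^-5) = 0.5795 m³/s
Check: V = 2.67 m/s, Re = 1.77×10^6, f = 0.01566, h_f = 13.3 m ≈ 13.2 m ✓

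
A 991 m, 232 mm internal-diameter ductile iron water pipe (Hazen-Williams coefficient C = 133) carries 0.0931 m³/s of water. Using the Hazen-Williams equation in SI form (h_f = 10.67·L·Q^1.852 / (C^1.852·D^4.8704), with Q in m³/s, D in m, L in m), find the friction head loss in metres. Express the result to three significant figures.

h_f ≈ 18.7 m

h_f = 10.67·991·0.0931^1.852 / (133^1.852·0.232^4.8704) = 18.69 m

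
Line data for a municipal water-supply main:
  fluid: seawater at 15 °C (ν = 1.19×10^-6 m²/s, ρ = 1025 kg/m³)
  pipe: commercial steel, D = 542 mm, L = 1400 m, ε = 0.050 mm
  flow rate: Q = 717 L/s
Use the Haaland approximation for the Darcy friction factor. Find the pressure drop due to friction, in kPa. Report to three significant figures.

Δp ≈ 164 kPa

V = 4Q/(πD²) = 4·0.717/(π·0.542²) = 3.108 m/s
Re = VD/ν = 3.108·0.542/1.19×10^-6 = 1.42×10^6 → turbulent
ε/D = 0.050/542 = 9.23×10^-5
Haaland: f = 0.01286
h_f = f(L/D)V²/(2g) = 0.01286·(1400/0.542)·3.108²/(2·9.81) = 16.36 m
Δp = ρg·h_f = 1025·9.81·16.36 = 164.5 kPa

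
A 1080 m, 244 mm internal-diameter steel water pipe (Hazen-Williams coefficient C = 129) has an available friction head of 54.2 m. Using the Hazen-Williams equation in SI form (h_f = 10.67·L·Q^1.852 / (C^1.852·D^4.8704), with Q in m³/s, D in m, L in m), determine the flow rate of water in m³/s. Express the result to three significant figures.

Q ≈ 0.175 m³/s

Rearranging: Q = [h_f·C^1.852·D^4.8704 / (10.67·L)]^(1/1.852)
Q = [54.2·129^1.852·0.244^4.8704 / (10.67·1080)]^0.540 = 0.1749 m³/s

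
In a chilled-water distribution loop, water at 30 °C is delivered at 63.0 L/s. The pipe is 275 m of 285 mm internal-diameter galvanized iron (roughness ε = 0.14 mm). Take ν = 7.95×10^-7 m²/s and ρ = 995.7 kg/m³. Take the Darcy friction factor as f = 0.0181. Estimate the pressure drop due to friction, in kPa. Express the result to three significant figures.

V = 4Q/(πD²) = 4·0.0630/(π·0.285²) = 0.9876 m/s
h_f = f(L/D)V²/(2g) = 0.01810·(275/0.285)·0.9876²/(2·9.81) = 0.8681 m
Δp = ρg·h_f = 995.7·9.81·0.8681 = 8.480 kPa

Δp ≈ 8.48 kPa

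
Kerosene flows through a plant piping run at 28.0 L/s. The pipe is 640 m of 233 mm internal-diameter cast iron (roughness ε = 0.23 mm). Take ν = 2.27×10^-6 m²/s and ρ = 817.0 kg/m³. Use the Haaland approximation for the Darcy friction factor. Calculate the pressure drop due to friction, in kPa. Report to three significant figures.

Δp ≈ 11.0 kPa

V = 4Q/(πD²) = 4·0.0280/(π·0.233²) = 0.6567 m/s
Re = VD/ν = 0.6567·0.233/2.27×10^-6 = 6.74×10^4 → turbulent
ε/D = 0.23/233 = 9.87×10^-4
Haaland: f = 0.02283
h_f = f(L/D)V²/(2g) = 0.02283·(640/0.233)·0.6567²/(2·9.81) = 1.378 m
Δp = ρg·h_f = 817.0·9.81·1.378 = 11.04 kPa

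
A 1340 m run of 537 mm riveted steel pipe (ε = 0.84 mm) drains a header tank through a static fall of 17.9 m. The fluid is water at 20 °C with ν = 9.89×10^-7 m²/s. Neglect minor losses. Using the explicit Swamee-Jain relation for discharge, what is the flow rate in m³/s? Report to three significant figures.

Swamee-Jain (Type II): Q = -0.965·√(gD⁵h_f/L)·ln[ε/(3.7D) + √(3.17ν²L/(gD³h_f))]
√(gD⁵h_f/L) = √(9.81·0.537⁵·17.9/1340) = 0.07650
ε/(3.7D) = 4.23×10^-4; √(3.17ν²L/(gD³h_f)) = 1.24×10^-5
Q = -0.965·0.07650·ln(4.351×10^-4) = 0.5714 m³/s
Check: V = 2.52 m/s, Re = 1.37×10^6, f = 0.02219, h_f = 18.0 m ≈ 17.9 m ✓

Q ≈ 0.571 m³/s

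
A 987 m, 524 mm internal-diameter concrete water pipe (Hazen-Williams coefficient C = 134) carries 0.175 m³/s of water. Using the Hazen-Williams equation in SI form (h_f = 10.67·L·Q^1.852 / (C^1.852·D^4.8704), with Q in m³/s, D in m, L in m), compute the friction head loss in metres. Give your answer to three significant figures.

h_f ≈ 1.12 m

h_f = 10.67·987·0.175^1.852 / (134^1.852·0.524^4.8704) = 1.117 m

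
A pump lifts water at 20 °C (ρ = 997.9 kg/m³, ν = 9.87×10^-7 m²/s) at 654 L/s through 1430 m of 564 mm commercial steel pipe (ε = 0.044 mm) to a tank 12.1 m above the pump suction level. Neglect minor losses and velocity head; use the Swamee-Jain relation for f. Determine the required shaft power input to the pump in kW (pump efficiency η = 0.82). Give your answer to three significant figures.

P_shaft ≈ 182 kW

V = 4Q/(πD²) = 2.618 m/s; Re = 1.50×10^6; ε/D = 7.80×10^-5; f = 0.01273
h_f = f(L/D)V²/2g = 11.27 m
Total head H = z + h_f = 12.1 + 11.27 = 23.37 m
P_hyd = ρgQH = 997.9·9.81·0.654·23.37 = 149.6 kW
P_shaft = P_hyd/η = 149.6/0.82 = 182.5 kW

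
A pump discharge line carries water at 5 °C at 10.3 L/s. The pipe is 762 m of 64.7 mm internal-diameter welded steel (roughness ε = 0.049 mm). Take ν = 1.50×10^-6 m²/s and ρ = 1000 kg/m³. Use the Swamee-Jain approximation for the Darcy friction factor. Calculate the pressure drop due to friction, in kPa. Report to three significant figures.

V = 4Q/(πD²) = 4·0.0103/(π·0.0647²) = 3.133 m/s
Re = VD/ν = 3.133·0.0647/1.50×10^-6 = 1.35×10^5 → turbulent
ε/D = 0.049/64.7 = 7.57×10^-4
Swamee-Jain: f = 0.02083
h_f = f(L/D)V²/(2g) = 0.02083·(762/0.0647)·3.133²/(2·9.81) = 122.7 m
Δp = ρg·h_f = 1000·9.81·122.7 = 1204 kPa

Δp ≈ 1200 kPa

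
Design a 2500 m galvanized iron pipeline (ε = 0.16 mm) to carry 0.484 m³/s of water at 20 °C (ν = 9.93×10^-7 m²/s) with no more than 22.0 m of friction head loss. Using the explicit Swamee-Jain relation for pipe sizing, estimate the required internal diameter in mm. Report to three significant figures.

D ≈ 519 mm

Swamee-Jain (Type III): D = 0.66·[ε^1.25·(LQ²/(gh_f))^4.75 + ν·Q^9.4·(L/(gh_f))^5.2]^0.04
LQ²/(gh_f) = 2.714; L/(gh_f) = 11.58
Term 1 = ε^1.25·(…)^4.75 = 0.00206; Term 2 = ν·Q^9.4·(…)^5.2 = 3.69×10^-4
D = 0.66·(0.00206 + 3.69×10^-4)^0.04 = 0.5188 m = 519 mm
Check: V = 2.29 m/s, Re = 1.20×10^6, f = 0.01572, h_f = 20.2 m ≈ 22.0 m ✓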